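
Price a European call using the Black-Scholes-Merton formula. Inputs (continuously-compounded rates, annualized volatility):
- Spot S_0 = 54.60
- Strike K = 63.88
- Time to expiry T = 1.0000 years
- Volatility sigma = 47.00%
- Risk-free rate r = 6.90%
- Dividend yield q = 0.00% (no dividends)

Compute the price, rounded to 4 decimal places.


Answer: Price = 8.2820

Derivation:
d1 = (ln(S/K) + (r - q + 0.5*sigma^2) * T) / (sigma * sqrt(T)) = 0.04782459
d2 = d1 - sigma * sqrt(T) = -0.42217541
exp(-rT) = 0.93332668; exp(-qT) = 1.00000000
C = S_0 * exp(-qT) * N(d1) - K * exp(-rT) * N(d2)
N(d1) = 0.51907198; N(d2) = 0.33644850
C = 54.6000 * 1.00000000 * 0.51907198 - 63.8800 * 0.93332668 * 0.33644850 = 8.2820


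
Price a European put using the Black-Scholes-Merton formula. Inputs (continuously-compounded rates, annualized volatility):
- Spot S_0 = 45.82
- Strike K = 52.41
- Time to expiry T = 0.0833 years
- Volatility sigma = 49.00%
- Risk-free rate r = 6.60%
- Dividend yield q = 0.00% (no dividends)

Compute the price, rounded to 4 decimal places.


Answer: Price = 6.9815

Derivation:
d1 = (ln(S/K) + (r - q + 0.5*sigma^2) * T) / (sigma * sqrt(T)) = -0.84059291
d2 = d1 - sigma * sqrt(T) = -0.98201544
exp(-rT) = 0.99451729; exp(-qT) = 1.00000000
P = K * exp(-rT) * N(-d2) - S_0 * exp(-qT) * N(-d1)
N(-d1) = 0.79971199; N(-d2) = 0.83695388
P = 52.4100 * 0.99451729 * 0.83695388 - 45.8200 * 1.00000000 * 0.79971199 = 6.9815


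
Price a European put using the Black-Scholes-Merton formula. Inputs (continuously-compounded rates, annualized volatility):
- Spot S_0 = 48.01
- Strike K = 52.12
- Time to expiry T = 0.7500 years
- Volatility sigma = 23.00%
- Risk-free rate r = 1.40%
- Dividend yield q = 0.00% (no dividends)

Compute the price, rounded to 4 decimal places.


Answer: Price = 5.9848

Derivation:
d1 = (ln(S/K) + (r - q + 0.5*sigma^2) * T) / (sigma * sqrt(T)) = -0.26006833
d2 = d1 - sigma * sqrt(T) = -0.45925417
exp(-rT) = 0.98955493; exp(-qT) = 1.00000000
P = K * exp(-rT) * N(-d2) - S_0 * exp(-qT) * N(-d1)
N(-d1) = 0.60259447; N(-d2) = 0.67697417
P = 52.1200 * 0.98955493 * 0.67697417 - 48.0100 * 1.00000000 * 0.60259447 = 5.9848


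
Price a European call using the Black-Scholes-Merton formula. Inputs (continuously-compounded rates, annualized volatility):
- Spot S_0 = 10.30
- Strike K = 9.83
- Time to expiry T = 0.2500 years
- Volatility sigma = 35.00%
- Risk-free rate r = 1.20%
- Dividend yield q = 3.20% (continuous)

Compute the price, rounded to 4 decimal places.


d1 = (ln(S/K) + (r - q + 0.5*sigma^2) * T) / (sigma * sqrt(T)) = 0.32581406
d2 = d1 - sigma * sqrt(T) = 0.15081406
exp(-rT) = 0.99700450; exp(-qT) = 0.99203191
C = S_0 * exp(-qT) * N(d1) - K * exp(-rT) * N(d2)
N(d1) = 0.62771748; N(d2) = 0.55993880
C = 10.3000 * 0.99203191 * 0.62771748 - 9.8300 * 0.99700450 * 0.55993880 = 0.9263

Answer: Price = 0.9263


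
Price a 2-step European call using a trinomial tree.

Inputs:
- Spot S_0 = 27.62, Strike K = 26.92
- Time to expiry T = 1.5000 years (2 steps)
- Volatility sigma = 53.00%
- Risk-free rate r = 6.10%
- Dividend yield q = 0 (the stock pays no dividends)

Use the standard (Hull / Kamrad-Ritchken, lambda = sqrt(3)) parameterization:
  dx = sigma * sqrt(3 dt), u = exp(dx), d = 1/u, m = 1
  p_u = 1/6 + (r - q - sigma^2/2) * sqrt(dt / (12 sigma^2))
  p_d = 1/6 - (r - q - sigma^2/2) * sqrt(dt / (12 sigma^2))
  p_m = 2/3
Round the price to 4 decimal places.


Answer: Price = V(0,0) = 7.3532

Derivation:
dt = T/N = 0.750000; dx = sigma*sqrt(3*dt) = 0.795000
u = exp(dx) = 2.214441; d = 1/u = 0.451581
p_u = 0.129190, p_m = 0.666667, p_d = 0.204143
Discount per step: exp(-r*dt) = 0.955281
Stock lattice S(k, j) with j the centered position index:
  k=0: S(0,+0) = 27.6200
  k=1: S(1,-1) = 12.4727; S(1,+0) = 27.6200; S(1,+1) = 61.1629
  k=2: S(2,-2) = 5.6324; S(2,-1) = 12.4727; S(2,+0) = 27.6200; S(2,+1) = 61.1629; S(2,+2) = 135.4415
Terminal payoffs V(N, j) = max(S_T - K, 0):
  V(2,-2) = 0.000000; V(2,-1) = 0.000000; V(2,+0) = 0.700000; V(2,+1) = 34.242860; V(2,+2) = 108.521545
Backward induction: V(k, j) = exp(-r*dt) * [p_u * V(k+1, j+1) + p_m * V(k+1, j) + p_d * V(k+1, j-1)]
  V(1,-1) = exp(-r*dt) * [p_u*0.700000 + p_m*0.000000 + p_d*0.000000] = 0.086389
  V(1,+0) = exp(-r*dt) * [p_u*34.242860 + p_m*0.700000 + p_d*0.000000] = 4.671810
  V(1,+1) = exp(-r*dt) * [p_u*108.521545 + p_m*34.242860 + p_d*0.700000] = 35.337172
  V(0,+0) = exp(-r*dt) * [p_u*35.337172 + p_m*4.671810 + p_d*0.086389] = 7.353172


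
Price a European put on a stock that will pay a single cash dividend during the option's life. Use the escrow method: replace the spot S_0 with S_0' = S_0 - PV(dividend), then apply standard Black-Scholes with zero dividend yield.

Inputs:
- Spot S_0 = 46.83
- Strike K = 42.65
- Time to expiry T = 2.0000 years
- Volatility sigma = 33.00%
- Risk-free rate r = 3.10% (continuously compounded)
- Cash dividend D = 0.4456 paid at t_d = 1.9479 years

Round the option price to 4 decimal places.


PV(D) = D * exp(-r * t_d) = 0.4456 * 0.94140212 = 0.41948878
S_0' = S_0 - PV(D) = 46.8300 - 0.41948878 = 46.41051122
d1 = (ln(S_0'/K) + (r + sigma^2/2)*T) / (sigma*sqrt(T)) = 0.54725500
d2 = d1 - sigma*sqrt(T) = 0.08056452
exp(-rT) = 0.93988289
N(-d1) = 0.29210178; N(-d2) = 0.46789414
P = K * exp(-rT) * N(-d2) - S_0' * N(-d1) = 42.6500 * 0.93988289 * 0.46789414 - 46.41051122 * 0.29210178 = 5.1994

Answer: Price = 5.1994


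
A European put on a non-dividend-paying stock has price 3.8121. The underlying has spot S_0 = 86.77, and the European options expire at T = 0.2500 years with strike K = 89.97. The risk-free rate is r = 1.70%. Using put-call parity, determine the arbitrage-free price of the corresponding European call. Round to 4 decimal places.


Put-call parity: C - P = S_0 * exp(-qT) - K * exp(-rT).
S_0 * exp(-qT) = 86.7700 * 1.00000000 = 86.77000000
K * exp(-rT) = 89.9700 * 0.99575902 = 89.58843889
C = P + S*exp(-qT) - K*exp(-rT)
C = 3.8121 + 86.77000000 - 89.58843889 = 0.9937

Answer: Call price = 0.9937


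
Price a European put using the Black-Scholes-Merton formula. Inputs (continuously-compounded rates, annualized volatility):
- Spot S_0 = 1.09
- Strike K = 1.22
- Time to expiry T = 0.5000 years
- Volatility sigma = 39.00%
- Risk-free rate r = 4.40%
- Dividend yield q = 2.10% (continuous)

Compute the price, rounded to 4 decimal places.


d1 = (ln(S/K) + (r - q + 0.5*sigma^2) * T) / (sigma * sqrt(T)) = -0.22898715
d2 = d1 - sigma * sqrt(T) = -0.50475879
exp(-rT) = 0.97824024; exp(-qT) = 0.98955493
P = K * exp(-rT) * N(-d2) - S_0 * exp(-qT) * N(-d1)
N(-d1) = 0.59056055; N(-d2) = 0.69313587
P = 1.2200 * 0.97824024 * 0.69313587 - 1.0900 * 0.98955493 * 0.59056055 = 0.1902

Answer: Price = 0.1902


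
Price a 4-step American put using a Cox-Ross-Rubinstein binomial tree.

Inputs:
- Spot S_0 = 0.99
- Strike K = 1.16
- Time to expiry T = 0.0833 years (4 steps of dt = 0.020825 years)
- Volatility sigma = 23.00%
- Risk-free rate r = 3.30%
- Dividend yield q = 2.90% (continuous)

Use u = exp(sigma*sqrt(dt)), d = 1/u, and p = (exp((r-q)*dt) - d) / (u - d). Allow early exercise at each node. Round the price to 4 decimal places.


Answer: Price = V(0,0) = 0.1700

Derivation:
dt = T/N = 0.020825
u = exp(sigma*sqrt(dt)) = 1.033748; d = 1/u = 0.967354
p = (exp((r-q)*dt) - d) / (u - d) = 0.492958
Discount per step: exp(-r*dt) = 0.999313
Stock lattice S(k, i) with i counting down-moves:
  k=0: S(0,0) = 0.9900
  k=1: S(1,0) = 1.0234; S(1,1) = 0.9577
  k=2: S(2,0) = 1.0579; S(2,1) = 0.9900; S(2,2) = 0.9264
  k=3: S(3,0) = 1.0937; S(3,1) = 1.0234; S(3,2) = 0.9577; S(3,3) = 0.8962
  k=4: S(4,0) = 1.1306; S(4,1) = 1.0579; S(4,2) = 0.9900; S(4,3) = 0.9264; S(4,4) = 0.8669
Terminal payoffs V(N, i) = max(K - S_T, 0):
  V(4,0) = 0.029439; V(4,1) = 0.102051; V(4,2) = 0.170000; V(4,3) = 0.233584; V(4,4) = 0.293085
Backward induction: V(k, i) = exp(-r*dt) * [p * V(k+1, i) + (1-p) * V(k+1, i+1)]; then take max(V_cont, immediate exercise) for American.
  V(3,0) = exp(-r*dt) * [p*0.029439 + (1-p)*0.102051] = 0.066211; exercise = 0.066348; V(3,0) = max -> 0.066348
  V(3,1) = exp(-r*dt) * [p*0.102051 + (1-p)*0.170000] = 0.136410; exercise = 0.136590; V(3,1) = max -> 0.136590
  V(3,2) = exp(-r*dt) * [p*0.170000 + (1-p)*0.233584] = 0.202101; exercise = 0.202320; V(3,2) = max -> 0.202320
  V(3,3) = exp(-r*dt) * [p*0.233584 + (1-p)*0.293085] = 0.263573; exercise = 0.263828; V(3,3) = max -> 0.263828
  V(2,0) = exp(-r*dt) * [p*0.066348 + (1-p)*0.136590] = 0.101893; exercise = 0.102051; V(2,0) = max -> 0.102051
  V(2,1) = exp(-r*dt) * [p*0.136590 + (1-p)*0.202320] = 0.169801; exercise = 0.170000; V(2,1) = max -> 0.170000
  V(2,2) = exp(-r*dt) * [p*0.202320 + (1-p)*0.263828] = 0.233347; exercise = 0.233584; V(2,2) = max -> 0.233584
  V(1,0) = exp(-r*dt) * [p*0.102051 + (1-p)*0.170000] = 0.136410; exercise = 0.136590; V(1,0) = max -> 0.136590
  V(1,1) = exp(-r*dt) * [p*0.170000 + (1-p)*0.233584] = 0.202101; exercise = 0.202320; V(1,1) = max -> 0.202320
  V(0,0) = exp(-r*dt) * [p*0.136590 + (1-p)*0.202320] = 0.169801; exercise = 0.170000; V(0,0) = max -> 0.170000


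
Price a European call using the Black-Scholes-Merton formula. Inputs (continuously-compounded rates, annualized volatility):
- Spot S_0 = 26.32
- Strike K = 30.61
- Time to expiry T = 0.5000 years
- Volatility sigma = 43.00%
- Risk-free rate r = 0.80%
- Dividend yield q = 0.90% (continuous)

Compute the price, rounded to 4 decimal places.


Answer: Price = 1.6944

Derivation:
d1 = (ln(S/K) + (r - q + 0.5*sigma^2) * T) / (sigma * sqrt(T)) = -0.34622792
d2 = d1 - sigma * sqrt(T) = -0.65028383
exp(-rT) = 0.99600799; exp(-qT) = 0.99551011
C = S_0 * exp(-qT) * N(d1) - K * exp(-rT) * N(d2)
N(d1) = 0.36458572; N(d2) = 0.25775445
C = 26.3200 * 0.99551011 * 0.36458572 - 30.6100 * 0.99600799 * 0.25775445 = 1.6944


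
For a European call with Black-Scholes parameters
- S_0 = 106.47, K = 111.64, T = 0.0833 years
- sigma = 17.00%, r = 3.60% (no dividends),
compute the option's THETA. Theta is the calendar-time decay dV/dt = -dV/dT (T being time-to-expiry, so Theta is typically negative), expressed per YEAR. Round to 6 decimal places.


Answer: Theta = -9.193883

Derivation:
d1 = -0.8807440388; d2 = -0.9298089957
phi(d1) = 0.2706866056; exp(-qT) = 1.0000000000; exp(-rT) = 0.9970056919
Theta = -S*exp(-qT)*phi(d1)*sigma/(2*sqrt(T)) - r*K*exp(-rT)*N(d2) + q*S*exp(-qT)*N(d1)
N(d1) = 0.1892281875; N(d2) = 0.1762349939; sqrt(T) = 0.2886173938
Term 1 = -106.4700 * 1.0000000000 * 0.2706866056 * 0.1700 / (2 * 0.2886173938) = -8.4877082912
Term 2 = -0.0360 * 111.6400 * 0.9970056919 * 0.1762349939 = -0.7061746350
Term 3 = 0 (no dividend yield, q = 0)
Theta = -8.4877082912 + (-0.7061746350) + (0.0000000000) = -9.193883


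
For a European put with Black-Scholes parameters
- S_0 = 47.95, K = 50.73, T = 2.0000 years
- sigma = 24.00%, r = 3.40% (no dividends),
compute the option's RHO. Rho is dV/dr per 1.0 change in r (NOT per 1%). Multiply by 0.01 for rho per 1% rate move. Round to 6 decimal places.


d1 = 0.2040042831; d2 = -0.1354069719
phi(d1) = 0.3907265177; exp(-qT) = 1.0000000000; exp(-rT) = 0.9342604736
N(-d2) = 0.5538549439
Rho = -K*T*exp(-rT)*N(-d2) = -50.7300 * 2.0000 * 0.9342604736 * 0.5538549439 = -52.499948

Answer: Rho = -52.499948


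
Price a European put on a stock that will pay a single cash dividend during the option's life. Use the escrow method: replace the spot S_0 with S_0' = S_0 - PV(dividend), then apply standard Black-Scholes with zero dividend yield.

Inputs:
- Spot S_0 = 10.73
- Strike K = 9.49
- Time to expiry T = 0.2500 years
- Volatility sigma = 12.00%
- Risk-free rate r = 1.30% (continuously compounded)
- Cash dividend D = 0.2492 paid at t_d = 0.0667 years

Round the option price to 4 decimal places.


PV(D) = D * exp(-r * t_d) = 0.2492 * 0.99913328 = 0.24898401
S_0' = S_0 - PV(D) = 10.7300 - 0.24898401 = 10.48101599
d1 = (ln(S_0'/K) + (r + sigma^2/2)*T) / (sigma*sqrt(T)) = 1.73961678
d2 = d1 - sigma*sqrt(T) = 1.67961678
exp(-rT) = 0.99675528
N(-d1) = 0.04096317; N(-d2) = 0.04651595
P = K * exp(-rT) * N(-d2) - S_0' * N(-d1) = 9.4900 * 0.99675528 * 0.04651595 - 10.48101599 * 0.04096317 = 0.0107

Answer: Price = 0.0107


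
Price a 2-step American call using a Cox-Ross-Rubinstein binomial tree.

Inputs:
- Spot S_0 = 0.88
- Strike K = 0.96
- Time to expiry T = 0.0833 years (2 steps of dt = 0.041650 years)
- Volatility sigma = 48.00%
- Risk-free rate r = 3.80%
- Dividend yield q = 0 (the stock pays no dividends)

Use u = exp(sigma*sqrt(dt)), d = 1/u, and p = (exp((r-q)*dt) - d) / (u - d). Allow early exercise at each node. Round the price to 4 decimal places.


Answer: Price = V(0,0) = 0.0258

Derivation:
dt = T/N = 0.041650
u = exp(sigma*sqrt(dt)) = 1.102919; d = 1/u = 0.906685
p = (exp((r-q)*dt) - d) / (u - d) = 0.483601
Discount per step: exp(-r*dt) = 0.998419
Stock lattice S(k, i) with i counting down-moves:
  k=0: S(0,0) = 0.8800
  k=1: S(1,0) = 0.9706; S(1,1) = 0.7979
  k=2: S(2,0) = 1.0705; S(2,1) = 0.8800; S(2,2) = 0.7234
Terminal payoffs V(N, i) = max(S_T - K, 0):
  V(2,0) = 0.110458; V(2,1) = 0.000000; V(2,2) = 0.000000
Backward induction: V(k, i) = exp(-r*dt) * [p * V(k+1, i) + (1-p) * V(k+1, i+1)]; then take max(V_cont, immediate exercise) for American.
  V(1,0) = exp(-r*dt) * [p*0.110458 + (1-p)*0.000000] = 0.053333; exercise = 0.010568; V(1,0) = max -> 0.053333
  V(1,1) = exp(-r*dt) * [p*0.000000 + (1-p)*0.000000] = 0.000000; exercise = 0.000000; V(1,1) = max -> 0.000000
  V(0,0) = exp(-r*dt) * [p*0.053333 + (1-p)*0.000000] = 0.025751; exercise = 0.000000; V(0,0) = max -> 0.025751


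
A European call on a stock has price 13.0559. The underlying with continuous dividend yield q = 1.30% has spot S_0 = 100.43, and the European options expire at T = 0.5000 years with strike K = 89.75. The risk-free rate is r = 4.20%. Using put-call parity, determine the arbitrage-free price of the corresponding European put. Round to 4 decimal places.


Put-call parity: C - P = S_0 * exp(-qT) - K * exp(-rT).
S_0 * exp(-qT) = 100.4300 * 0.99352108 = 99.77932199
K * exp(-rT) = 89.7500 * 0.97921896 = 87.88490207
P = C - S*exp(-qT) + K*exp(-rT)
P = 13.0559 - 99.77932199 + 87.88490207 = 1.1615

Answer: Put price = 1.1615


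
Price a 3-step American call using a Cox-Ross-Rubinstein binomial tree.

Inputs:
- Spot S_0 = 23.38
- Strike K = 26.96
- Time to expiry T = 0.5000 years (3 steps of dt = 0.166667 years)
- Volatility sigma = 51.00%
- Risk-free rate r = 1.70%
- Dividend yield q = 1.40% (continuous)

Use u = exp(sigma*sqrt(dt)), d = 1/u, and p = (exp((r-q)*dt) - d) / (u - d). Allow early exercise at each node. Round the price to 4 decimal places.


Answer: Price = V(0,0) = 2.1095

Derivation:
dt = T/N = 0.166667
u = exp(sigma*sqrt(dt)) = 1.231468; d = 1/u = 0.812039
p = (exp((r-q)*dt) - d) / (u - d) = 0.449328
Discount per step: exp(-r*dt) = 0.997171
Stock lattice S(k, i) with i counting down-moves:
  k=0: S(0,0) = 23.3800
  k=1: S(1,0) = 28.7917; S(1,1) = 18.9855
  k=2: S(2,0) = 35.4561; S(2,1) = 23.3800; S(2,2) = 15.4170
  k=3: S(3,0) = 43.6630; S(3,1) = 28.7917; S(3,2) = 18.9855; S(3,3) = 12.5192
Terminal payoffs V(N, i) = max(S_T - K, 0):
  V(3,0) = 16.702990; V(3,1) = 1.831712; V(3,2) = 0.000000; V(3,3) = 0.000000
Backward induction: V(k, i) = exp(-r*dt) * [p * V(k+1, i) + (1-p) * V(k+1, i+1)]; then take max(V_cont, immediate exercise) for American.
  V(2,0) = exp(-r*dt) * [p*16.702990 + (1-p)*1.831712] = 8.489705; exercise = 8.496061; V(2,0) = max -> 8.496061
  V(2,1) = exp(-r*dt) * [p*1.831712 + (1-p)*0.000000] = 0.820711; exercise = 0.000000; V(2,1) = max -> 0.820711
  V(2,2) = exp(-r*dt) * [p*0.000000 + (1-p)*0.000000] = 0.000000; exercise = 0.000000; V(2,2) = max -> 0.000000
  V(1,0) = exp(-r*dt) * [p*8.496061 + (1-p)*0.820711] = 4.257381; exercise = 1.831712; V(1,0) = max -> 4.257381
  V(1,1) = exp(-r*dt) * [p*0.820711 + (1-p)*0.000000] = 0.367725; exercise = 0.000000; V(1,1) = max -> 0.367725
  V(0,0) = exp(-r*dt) * [p*4.257381 + (1-p)*0.367725] = 2.109471; exercise = 0.000000; V(0,0) = max -> 2.109471


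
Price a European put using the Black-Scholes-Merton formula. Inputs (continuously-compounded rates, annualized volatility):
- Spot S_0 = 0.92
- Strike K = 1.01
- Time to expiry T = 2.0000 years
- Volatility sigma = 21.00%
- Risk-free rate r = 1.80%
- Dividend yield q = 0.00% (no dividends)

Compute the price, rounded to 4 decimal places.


Answer: Price = 0.1410

Derivation:
d1 = (ln(S/K) + (r - q + 0.5*sigma^2) * T) / (sigma * sqrt(T)) = -0.04455426
d2 = d1 - sigma * sqrt(T) = -0.34153911
exp(-rT) = 0.96464029; exp(-qT) = 1.00000000
P = K * exp(-rT) * N(-d2) - S_0 * exp(-qT) * N(-d1)
N(-d1) = 0.51776870; N(-d2) = 0.63365112
P = 1.0100 * 0.96464029 * 0.63365112 - 0.9200 * 1.00000000 * 0.51776870 = 0.1410


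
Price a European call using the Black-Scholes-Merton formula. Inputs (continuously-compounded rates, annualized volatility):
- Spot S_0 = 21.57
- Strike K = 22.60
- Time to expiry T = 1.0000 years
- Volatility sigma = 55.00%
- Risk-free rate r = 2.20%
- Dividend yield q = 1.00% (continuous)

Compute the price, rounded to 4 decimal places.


Answer: Price = 4.3416

Derivation:
d1 = (ln(S/K) + (r - q + 0.5*sigma^2) * T) / (sigma * sqrt(T)) = 0.21200646
d2 = d1 - sigma * sqrt(T) = -0.33799354
exp(-rT) = 0.97824024; exp(-qT) = 0.99004983
C = S_0 * exp(-qT) * N(d1) - K * exp(-rT) * N(d2)
N(d1) = 0.58394900; N(d2) = 0.36768403
C = 21.5700 * 0.99004983 * 0.58394900 - 22.6000 * 0.97824024 * 0.36768403 = 4.3416


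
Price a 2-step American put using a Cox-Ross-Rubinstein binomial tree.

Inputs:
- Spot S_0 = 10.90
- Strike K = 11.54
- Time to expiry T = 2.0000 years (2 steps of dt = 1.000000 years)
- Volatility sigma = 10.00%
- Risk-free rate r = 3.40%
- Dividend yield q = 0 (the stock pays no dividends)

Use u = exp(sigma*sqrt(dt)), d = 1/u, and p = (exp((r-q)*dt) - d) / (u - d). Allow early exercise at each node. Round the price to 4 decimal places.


Answer: Price = V(0,0) = 0.7077

Derivation:
dt = T/N = 1.000000
u = exp(sigma*sqrt(dt)) = 1.105171; d = 1/u = 0.904837
p = (exp((r-q)*dt) - d) / (u - d) = 0.647656
Discount per step: exp(-r*dt) = 0.966572
Stock lattice S(k, i) with i counting down-moves:
  k=0: S(0,0) = 10.9000
  k=1: S(1,0) = 12.0464; S(1,1) = 9.8627
  k=2: S(2,0) = 13.3133; S(2,1) = 10.9000; S(2,2) = 8.9242
Terminal payoffs V(N, i) = max(K - S_T, 0):
  V(2,0) = 0.000000; V(2,1) = 0.640000; V(2,2) = 2.615835
Backward induction: V(k, i) = exp(-r*dt) * [p * V(k+1, i) + (1-p) * V(k+1, i+1)]; then take max(V_cont, immediate exercise) for American.
  V(1,0) = exp(-r*dt) * [p*0.000000 + (1-p)*0.640000] = 0.217962; exercise = 0.000000; V(1,0) = max -> 0.217962
  V(1,1) = exp(-r*dt) * [p*0.640000 + (1-p)*2.615835] = 1.291507; exercise = 1.677272; V(1,1) = max -> 1.677272
  V(0,0) = exp(-r*dt) * [p*0.217962 + (1-p)*1.677272] = 0.707667; exercise = 0.640000; V(0,0) = max -> 0.707667


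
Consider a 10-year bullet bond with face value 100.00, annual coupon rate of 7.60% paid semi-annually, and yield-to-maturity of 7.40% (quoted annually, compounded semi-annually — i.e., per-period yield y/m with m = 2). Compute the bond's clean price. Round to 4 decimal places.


Coupon per period c = face * coupon_rate / m = 3.800000
Periods per year m = 2; per-period yield y/m = 0.037000
Number of cashflows N = 20
Cashflows (t years, CF_t, discount factor 1/(1+y/m)^(m*t), PV):
  t = 0.5000: CF_t = 3.800000, DF = 0.964320, PV = 3.664417
  t = 1.0000: CF_t = 3.800000, DF = 0.929913, PV = 3.533671
  t = 1.5000: CF_t = 3.800000, DF = 0.896734, PV = 3.407590
  t = 2.0000: CF_t = 3.800000, DF = 0.864739, PV = 3.286008
  t = 2.5000: CF_t = 3.800000, DF = 0.833885, PV = 3.168763
  t = 3.0000: CF_t = 3.800000, DF = 0.804132, PV = 3.055702
  t = 3.5000: CF_t = 3.800000, DF = 0.775441, PV = 2.946675
  t = 4.0000: CF_t = 3.800000, DF = 0.747773, PV = 2.841539
  t = 4.5000: CF_t = 3.800000, DF = 0.721093, PV = 2.740153
  t = 5.0000: CF_t = 3.800000, DF = 0.695364, PV = 2.642385
  t = 5.5000: CF_t = 3.800000, DF = 0.670554, PV = 2.548105
  t = 6.0000: CF_t = 3.800000, DF = 0.646629, PV = 2.457189
  t = 6.5000: CF_t = 3.800000, DF = 0.623557, PV = 2.369517
  t = 7.0000: CF_t = 3.800000, DF = 0.601309, PV = 2.284973
  t = 7.5000: CF_t = 3.800000, DF = 0.579854, PV = 2.203445
  t = 8.0000: CF_t = 3.800000, DF = 0.559165, PV = 2.124827
  t = 8.5000: CF_t = 3.800000, DF = 0.539214, PV = 2.049013
  t = 9.0000: CF_t = 3.800000, DF = 0.519975, PV = 1.975905
  t = 9.5000: CF_t = 3.800000, DF = 0.501422, PV = 1.905405
  t = 10.0000: CF_t = 103.800000, DF = 0.483532, PV = 50.190581
Price P = sum_t PV_t = 101.395861

Answer: Price = 101.3959


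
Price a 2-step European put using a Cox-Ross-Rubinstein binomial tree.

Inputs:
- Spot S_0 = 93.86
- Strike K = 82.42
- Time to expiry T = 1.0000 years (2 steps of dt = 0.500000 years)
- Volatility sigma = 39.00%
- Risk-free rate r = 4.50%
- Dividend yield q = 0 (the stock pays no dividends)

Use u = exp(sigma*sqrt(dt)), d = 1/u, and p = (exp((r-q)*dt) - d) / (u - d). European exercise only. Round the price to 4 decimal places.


Answer: Price = V(0,0) = 7.5495

Derivation:
dt = T/N = 0.500000
u = exp(sigma*sqrt(dt)) = 1.317547; d = 1/u = 0.758986
p = (exp((r-q)*dt) - d) / (u - d) = 0.472229
Discount per step: exp(-r*dt) = 0.977751
Stock lattice S(k, i) with i counting down-moves:
  k=0: S(0,0) = 93.8600
  k=1: S(1,0) = 123.6650; S(1,1) = 71.2384
  k=2: S(2,0) = 162.9344; S(2,1) = 93.8600; S(2,2) = 54.0690
Terminal payoffs V(N, i) = max(K - S_T, 0):
  V(2,0) = 0.000000; V(2,1) = 0.000000; V(2,2) = 28.350999
Backward induction: V(k, i) = exp(-r*dt) * [p * V(k+1, i) + (1-p) * V(k+1, i+1)].
  V(1,0) = exp(-r*dt) * [p*0.000000 + (1-p)*0.000000] = 0.000000
  V(1,1) = exp(-r*dt) * [p*0.000000 + (1-p)*28.350999] = 14.629919
  V(0,0) = exp(-r*dt) * [p*0.000000 + (1-p)*14.629919] = 7.549453


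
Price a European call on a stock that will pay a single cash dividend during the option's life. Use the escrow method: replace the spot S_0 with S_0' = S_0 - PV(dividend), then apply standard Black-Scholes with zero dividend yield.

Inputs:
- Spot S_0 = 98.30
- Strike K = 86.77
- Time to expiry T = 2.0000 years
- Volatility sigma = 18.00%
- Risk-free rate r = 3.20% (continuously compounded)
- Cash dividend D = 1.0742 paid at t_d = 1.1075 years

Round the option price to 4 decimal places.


Answer: Price = 19.0945

Derivation:
PV(D) = D * exp(-r * t_d) = 1.0742 * 0.96518064 = 1.03679705
S_0' = S_0 - PV(D) = 98.3000 - 1.03679705 = 97.26320295
d1 = (ln(S_0'/K) + (r + sigma^2/2)*T) / (sigma*sqrt(T)) = 0.82715700
d2 = d1 - sigma*sqrt(T) = 0.57259856
exp(-rT) = 0.93800500
N(d1) = 0.79592596; N(d2) = 0.71654173
C = S_0' * N(d1) - K * exp(-rT) * N(d2) = 97.26320295 * 0.79592596 - 86.7700 * 0.93800500 * 0.71654173 = 19.0945


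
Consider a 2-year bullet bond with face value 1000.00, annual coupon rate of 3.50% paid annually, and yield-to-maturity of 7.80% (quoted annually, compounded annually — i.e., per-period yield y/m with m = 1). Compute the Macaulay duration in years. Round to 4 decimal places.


Coupon per period c = face * coupon_rate / m = 35.000000
Periods per year m = 1; per-period yield y/m = 0.078000
Number of cashflows N = 2
Cashflows (t years, CF_t, discount factor 1/(1+y/m)^(m*t), PV):
  t = 1.0000: CF_t = 35.000000, DF = 0.927644, PV = 32.467532
  t = 2.0000: CF_t = 1035.000000, DF = 0.860523, PV = 890.641296
Price P = sum_t PV_t = 923.108829
Macaulay numerator sum_t t * PV_t:
  t * PV_t at t = 1.0000: 32.467532
  t * PV_t at t = 2.0000: 1781.282592
Macaulay duration D = (sum_t t * PV_t) / P = 1813.750125 / 923.108829 = 1.964828

Answer: Macaulay duration = 1.9648 years


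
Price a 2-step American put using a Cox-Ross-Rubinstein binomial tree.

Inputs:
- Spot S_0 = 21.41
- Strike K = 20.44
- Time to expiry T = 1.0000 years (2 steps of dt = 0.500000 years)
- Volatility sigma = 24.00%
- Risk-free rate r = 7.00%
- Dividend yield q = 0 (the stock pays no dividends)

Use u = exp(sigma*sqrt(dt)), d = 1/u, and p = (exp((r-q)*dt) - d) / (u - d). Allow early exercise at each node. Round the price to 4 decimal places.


Answer: Price = V(0,0) = 1.0029

Derivation:
dt = T/N = 0.500000
u = exp(sigma*sqrt(dt)) = 1.184956; d = 1/u = 0.843913
p = (exp((r-q)*dt) - d) / (u - d) = 0.562119
Discount per step: exp(-r*dt) = 0.965605
Stock lattice S(k, i) with i counting down-moves:
  k=0: S(0,0) = 21.4100
  k=1: S(1,0) = 25.3699; S(1,1) = 18.0682
  k=2: S(2,0) = 30.0622; S(2,1) = 21.4100; S(2,2) = 15.2480
Terminal payoffs V(N, i) = max(K - S_T, 0):
  V(2,0) = 0.000000; V(2,1) = 0.000000; V(2,2) = 5.192023
Backward induction: V(k, i) = exp(-r*dt) * [p * V(k+1, i) + (1-p) * V(k+1, i+1)]; then take max(V_cont, immediate exercise) for American.
  V(1,0) = exp(-r*dt) * [p*0.000000 + (1-p)*0.000000] = 0.000000; exercise = 0.000000; V(1,0) = max -> 0.000000
  V(1,1) = exp(-r*dt) * [p*0.000000 + (1-p)*5.192023] = 2.195294; exercise = 2.371818; V(1,1) = max -> 2.371818
  V(0,0) = exp(-r*dt) * [p*0.000000 + (1-p)*2.371818] = 1.002854; exercise = 0.000000; V(0,0) = max -> 1.002854


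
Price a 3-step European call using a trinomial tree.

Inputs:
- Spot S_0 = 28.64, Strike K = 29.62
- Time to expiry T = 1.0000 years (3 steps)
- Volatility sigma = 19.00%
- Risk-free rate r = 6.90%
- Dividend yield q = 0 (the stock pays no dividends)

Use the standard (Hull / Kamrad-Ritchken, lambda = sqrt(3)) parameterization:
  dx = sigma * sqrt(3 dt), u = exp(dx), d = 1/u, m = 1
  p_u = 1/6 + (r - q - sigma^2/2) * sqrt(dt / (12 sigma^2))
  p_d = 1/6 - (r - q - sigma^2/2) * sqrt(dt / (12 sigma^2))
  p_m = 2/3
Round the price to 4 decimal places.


Answer: Price = V(0,0) = 2.6026

Derivation:
dt = T/N = 0.333333; dx = sigma*sqrt(3*dt) = 0.190000
u = exp(dx) = 1.209250; d = 1/u = 0.826959
p_u = 0.211360, p_m = 0.666667, p_d = 0.121974
Discount per step: exp(-r*dt) = 0.977262
Stock lattice S(k, j) with j the centered position index:
  k=0: S(0,+0) = 28.6400
  k=1: S(1,-1) = 23.6841; S(1,+0) = 28.6400; S(1,+1) = 34.6329
  k=2: S(2,-2) = 19.5858; S(2,-1) = 23.6841; S(2,+0) = 28.6400; S(2,+1) = 34.6329; S(2,+2) = 41.8798
  k=3: S(3,-3) = 16.1966; S(3,-2) = 19.5858; S(3,-1) = 23.6841; S(3,+0) = 28.6400; S(3,+1) = 34.6329; S(3,+2) = 41.8798; S(3,+3) = 50.6432
Terminal payoffs V(N, j) = max(S_T - K, 0):
  V(3,-3) = 0.000000; V(3,-2) = 0.000000; V(3,-1) = 0.000000; V(3,+0) = 0.000000; V(3,+1) = 5.012908; V(3,+2) = 12.259831; V(3,+3) = 21.023168
Backward induction: V(k, j) = exp(-r*dt) * [p_u * V(k+1, j+1) + p_m * V(k+1, j) + p_d * V(k+1, j-1)]
  V(2,-2) = exp(-r*dt) * [p_u*0.000000 + p_m*0.000000 + p_d*0.000000] = 0.000000
  V(2,-1) = exp(-r*dt) * [p_u*0.000000 + p_m*0.000000 + p_d*0.000000] = 0.000000
  V(2,+0) = exp(-r*dt) * [p_u*5.012908 + p_m*0.000000 + p_d*0.000000] = 1.035436
  V(2,+1) = exp(-r*dt) * [p_u*12.259831 + p_m*5.012908 + p_d*0.000000] = 5.798267
  V(2,+2) = exp(-r*dt) * [p_u*21.023168 + p_m*12.259831 + p_d*5.012908] = 12.927338
  V(1,-1) = exp(-r*dt) * [p_u*1.035436 + p_m*0.000000 + p_d*0.000000] = 0.213873
  V(1,+0) = exp(-r*dt) * [p_u*5.798267 + p_m*1.035436 + p_d*0.000000] = 1.872249
  V(1,+1) = exp(-r*dt) * [p_u*12.927338 + p_m*5.798267 + p_d*1.035436] = 6.571235
  V(0,+0) = exp(-r*dt) * [p_u*6.571235 + p_m*1.872249 + p_d*0.213873] = 2.602594


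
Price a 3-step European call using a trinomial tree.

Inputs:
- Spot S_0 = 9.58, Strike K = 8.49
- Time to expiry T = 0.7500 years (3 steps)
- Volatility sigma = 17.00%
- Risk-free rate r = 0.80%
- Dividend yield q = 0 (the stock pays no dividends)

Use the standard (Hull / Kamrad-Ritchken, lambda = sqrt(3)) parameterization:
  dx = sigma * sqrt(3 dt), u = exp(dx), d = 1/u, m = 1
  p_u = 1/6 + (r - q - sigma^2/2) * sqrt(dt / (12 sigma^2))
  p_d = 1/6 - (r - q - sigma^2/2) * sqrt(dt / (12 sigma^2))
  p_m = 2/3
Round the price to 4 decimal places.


Answer: Price = V(0,0) = 1.2860

Derivation:
dt = T/N = 0.250000; dx = sigma*sqrt(3*dt) = 0.147224
u = exp(dx) = 1.158614; d = 1/u = 0.863100
p_u = 0.161190, p_m = 0.666667, p_d = 0.172143
Discount per step: exp(-r*dt) = 0.998002
Stock lattice S(k, j) with j the centered position index:
  k=0: S(0,+0) = 9.5800
  k=1: S(1,-1) = 8.2685; S(1,+0) = 9.5800; S(1,+1) = 11.0995
  k=2: S(2,-2) = 7.1365; S(2,-1) = 8.2685; S(2,+0) = 9.5800; S(2,+1) = 11.0995; S(2,+2) = 12.8601
  k=3: S(3,-3) = 6.1596; S(3,-2) = 7.1365; S(3,-1) = 8.2685; S(3,+0) = 9.5800; S(3,+1) = 11.0995; S(3,+2) = 12.8601; S(3,+3) = 14.8998
Terminal payoffs V(N, j) = max(S_T - K, 0):
  V(3,-3) = 0.000000; V(3,-2) = 0.000000; V(3,-1) = 0.000000; V(3,+0) = 1.090000; V(3,+1) = 2.609521; V(3,+2) = 4.370058; V(3,+3) = 6.409841
Backward induction: V(k, j) = exp(-r*dt) * [p_u * V(k+1, j+1) + p_m * V(k+1, j) + p_d * V(k+1, j-1)]
  V(2,-2) = exp(-r*dt) * [p_u*0.000000 + p_m*0.000000 + p_d*0.000000] = 0.000000
  V(2,-1) = exp(-r*dt) * [p_u*1.090000 + p_m*0.000000 + p_d*0.000000] = 0.175346
  V(2,+0) = exp(-r*dt) * [p_u*2.609521 + p_m*1.090000 + p_d*0.000000] = 1.145004
  V(2,+1) = exp(-r*dt) * [p_u*4.370058 + p_m*2.609521 + p_d*1.090000] = 2.626469
  V(2,+2) = exp(-r*dt) * [p_u*6.409841 + p_m*4.370058 + p_d*2.609521] = 4.387004
  V(1,-1) = exp(-r*dt) * [p_u*1.145004 + p_m*0.175346 + p_d*0.000000] = 0.300859
  V(1,+0) = exp(-r*dt) * [p_u*2.626469 + p_m*1.145004 + p_d*0.175346] = 1.214451
  V(1,+1) = exp(-r*dt) * [p_u*4.387004 + p_m*2.626469 + p_d*1.145004] = 2.649921
  V(0,+0) = exp(-r*dt) * [p_u*2.649921 + p_m*1.214451 + p_d*0.300859] = 1.285992


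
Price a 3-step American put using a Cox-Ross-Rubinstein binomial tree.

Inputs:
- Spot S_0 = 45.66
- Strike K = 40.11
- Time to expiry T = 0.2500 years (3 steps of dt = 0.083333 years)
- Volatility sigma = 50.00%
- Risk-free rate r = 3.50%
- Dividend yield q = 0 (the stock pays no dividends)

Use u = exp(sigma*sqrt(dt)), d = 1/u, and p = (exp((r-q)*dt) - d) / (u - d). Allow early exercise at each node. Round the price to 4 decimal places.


Answer: Price = V(0,0) = 1.7748

Derivation:
dt = T/N = 0.083333
u = exp(sigma*sqrt(dt)) = 1.155274; d = 1/u = 0.865596
p = (exp((r-q)*dt) - d) / (u - d) = 0.474061
Discount per step: exp(-r*dt) = 0.997088
Stock lattice S(k, i) with i counting down-moves:
  k=0: S(0,0) = 45.6600
  k=1: S(1,0) = 52.7498; S(1,1) = 39.5231
  k=2: S(2,0) = 60.9405; S(2,1) = 45.6600; S(2,2) = 34.2110
  k=3: S(3,0) = 70.4030; S(3,1) = 52.7498; S(3,2) = 39.5231; S(3,3) = 29.6129
Terminal payoffs V(N, i) = max(K - S_T, 0):
  V(3,0) = 0.000000; V(3,1) = 0.000000; V(3,2) = 0.586909; V(3,3) = 10.497104
Backward induction: V(k, i) = exp(-r*dt) * [p * V(k+1, i) + (1-p) * V(k+1, i+1)]; then take max(V_cont, immediate exercise) for American.
  V(2,0) = exp(-r*dt) * [p*0.000000 + (1-p)*0.000000] = 0.000000; exercise = 0.000000; V(2,0) = max -> 0.000000
  V(2,1) = exp(-r*dt) * [p*0.000000 + (1-p)*0.586909] = 0.307779; exercise = 0.000000; V(2,1) = max -> 0.307779
  V(2,2) = exp(-r*dt) * [p*0.586909 + (1-p)*10.497104] = 5.782173; exercise = 5.898991; V(2,2) = max -> 5.898991
  V(1,0) = exp(-r*dt) * [p*0.000000 + (1-p)*0.307779] = 0.161402; exercise = 0.000000; V(1,0) = max -> 0.161402
  V(1,1) = exp(-r*dt) * [p*0.307779 + (1-p)*5.898991] = 3.238952; exercise = 0.586909; V(1,1) = max -> 3.238952
  V(0,0) = exp(-r*dt) * [p*0.161402 + (1-p)*3.238952] = 1.774820; exercise = 0.000000; V(0,0) = max -> 1.774820


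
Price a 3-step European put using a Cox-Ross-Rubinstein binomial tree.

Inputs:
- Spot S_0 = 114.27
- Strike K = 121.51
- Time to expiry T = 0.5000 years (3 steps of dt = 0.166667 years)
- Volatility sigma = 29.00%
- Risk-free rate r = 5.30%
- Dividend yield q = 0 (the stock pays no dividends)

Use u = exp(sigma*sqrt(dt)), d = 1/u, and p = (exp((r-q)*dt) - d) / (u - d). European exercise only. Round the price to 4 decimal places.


Answer: Price = V(0,0) = 11.9943

Derivation:
dt = T/N = 0.166667
u = exp(sigma*sqrt(dt)) = 1.125685; d = 1/u = 0.888348
p = (exp((r-q)*dt) - d) / (u - d) = 0.507820
Discount per step: exp(-r*dt) = 0.991206
Stock lattice S(k, i) with i counting down-moves:
  k=0: S(0,0) = 114.2700
  k=1: S(1,0) = 128.6321; S(1,1) = 101.5115
  k=2: S(2,0) = 144.7992; S(2,1) = 114.2700; S(2,2) = 90.1775
  k=3: S(3,0) = 162.9984; S(3,1) = 128.6321; S(3,2) = 101.5115; S(3,3) = 80.1090
Terminal payoffs V(N, i) = max(K - S_T, 0):
  V(3,0) = 0.000000; V(3,1) = 0.000000; V(3,2) = 19.998503; V(3,3) = 41.401012
Backward induction: V(k, i) = exp(-r*dt) * [p * V(k+1, i) + (1-p) * V(k+1, i+1)].
  V(2,0) = exp(-r*dt) * [p*0.000000 + (1-p)*0.000000] = 0.000000
  V(2,1) = exp(-r*dt) * [p*0.000000 + (1-p)*19.998503] = 9.756304
  V(2,2) = exp(-r*dt) * [p*19.998503 + (1-p)*41.401012] = 30.263878
  V(1,0) = exp(-r*dt) * [p*0.000000 + (1-p)*9.756304] = 4.759630
  V(1,1) = exp(-r*dt) * [p*9.756304 + (1-p)*30.263878] = 19.675158
  V(0,0) = exp(-r*dt) * [p*4.759630 + (1-p)*19.675158] = 11.994338


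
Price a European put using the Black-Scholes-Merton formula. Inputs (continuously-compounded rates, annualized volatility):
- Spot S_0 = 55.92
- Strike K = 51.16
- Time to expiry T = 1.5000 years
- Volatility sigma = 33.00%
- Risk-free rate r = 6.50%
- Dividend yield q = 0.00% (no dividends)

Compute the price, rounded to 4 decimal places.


d1 = (ln(S/K) + (r - q + 0.5*sigma^2) * T) / (sigma * sqrt(T)) = 0.66343841
d2 = d1 - sigma * sqrt(T) = 0.25927260
exp(-rT) = 0.90710234; exp(-qT) = 1.00000000
P = K * exp(-rT) * N(-d2) - S_0 * exp(-qT) * N(-d1)
N(-d1) = 0.25352491; N(-d2) = 0.39771246
P = 51.1600 * 0.90710234 * 0.39771246 - 55.9200 * 1.00000000 * 0.25352491 = 4.2797

Answer: Price = 4.2797


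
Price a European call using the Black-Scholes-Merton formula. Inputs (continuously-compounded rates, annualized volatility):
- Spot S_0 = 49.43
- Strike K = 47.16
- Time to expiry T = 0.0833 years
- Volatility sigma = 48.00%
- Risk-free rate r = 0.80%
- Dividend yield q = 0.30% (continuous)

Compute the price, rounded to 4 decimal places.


Answer: Price = 3.9648

Derivation:
d1 = (ln(S/K) + (r - q + 0.5*sigma^2) * T) / (sigma * sqrt(T)) = 0.41161841
d2 = d1 - sigma * sqrt(T) = 0.27308206
exp(-rT) = 0.99933382; exp(-qT) = 0.99975013
C = S_0 * exp(-qT) * N(d1) - K * exp(-rT) * N(d2)
N(d1) = 0.65969043; N(d2) = 0.60760493
C = 49.4300 * 0.99975013 * 0.65969043 - 47.1600 * 0.99933382 * 0.60760493 = 3.9648


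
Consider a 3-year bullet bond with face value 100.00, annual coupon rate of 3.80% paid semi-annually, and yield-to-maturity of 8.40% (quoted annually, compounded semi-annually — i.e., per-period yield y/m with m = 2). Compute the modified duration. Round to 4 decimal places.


Answer: Modified duration = 2.7377

Derivation:
Coupon per period c = face * coupon_rate / m = 1.900000
Periods per year m = 2; per-period yield y/m = 0.042000
Number of cashflows N = 6
Cashflows (t years, CF_t, discount factor 1/(1+y/m)^(m*t), PV):
  t = 0.5000: CF_t = 1.900000, DF = 0.959693, PV = 1.823417
  t = 1.0000: CF_t = 1.900000, DF = 0.921010, PV = 1.749920
  t = 1.5000: CF_t = 1.900000, DF = 0.883887, PV = 1.679386
  t = 2.0000: CF_t = 1.900000, DF = 0.848260, PV = 1.611695
  t = 2.5000: CF_t = 1.900000, DF = 0.814069, PV = 1.546732
  t = 3.0000: CF_t = 101.900000, DF = 0.781257, PV = 79.610045
Price P = sum_t PV_t = 88.021193
First compute Macaulay numerator sum_t t * PV_t:
  t * PV_t at t = 0.5000: 0.911708
  t * PV_t at t = 1.0000: 1.749920
  t * PV_t at t = 1.5000: 2.519079
  t * PV_t at t = 2.0000: 3.223389
  t * PV_t at t = 2.5000: 3.866829
  t * PV_t at t = 3.0000: 238.830135
Macaulay duration D = 251.101061 / 88.021193 = 2.852734
Modified duration = D / (1 + y/m) = 2.852734 / (1 + 0.042000) = 2.737749


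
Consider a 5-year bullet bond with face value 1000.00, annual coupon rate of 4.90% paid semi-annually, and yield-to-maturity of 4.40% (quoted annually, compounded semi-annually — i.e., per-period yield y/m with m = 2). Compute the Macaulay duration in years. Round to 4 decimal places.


Answer: Macaulay duration = 4.5015 years

Derivation:
Coupon per period c = face * coupon_rate / m = 24.500000
Periods per year m = 2; per-period yield y/m = 0.022000
Number of cashflows N = 10
Cashflows (t years, CF_t, discount factor 1/(1+y/m)^(m*t), PV):
  t = 0.5000: CF_t = 24.500000, DF = 0.978474, PV = 23.972603
  t = 1.0000: CF_t = 24.500000, DF = 0.957411, PV = 23.456558
  t = 1.5000: CF_t = 24.500000, DF = 0.936801, PV = 22.951623
  t = 2.0000: CF_t = 24.500000, DF = 0.916635, PV = 22.457557
  t = 2.5000: CF_t = 24.500000, DF = 0.896903, PV = 21.974126
  t = 3.0000: CF_t = 24.500000, DF = 0.877596, PV = 21.501102
  t = 3.5000: CF_t = 24.500000, DF = 0.858704, PV = 21.038260
  t = 4.0000: CF_t = 24.500000, DF = 0.840220, PV = 20.585381
  t = 4.5000: CF_t = 24.500000, DF = 0.822133, PV = 20.142252
  t = 5.0000: CF_t = 1024.500000, DF = 0.804435, PV = 824.143817
Price P = sum_t PV_t = 1022.223278
Macaulay numerator sum_t t * PV_t:
  t * PV_t at t = 0.5000: 11.986301
  t * PV_t at t = 1.0000: 23.456558
  t * PV_t at t = 1.5000: 34.427434
  t * PV_t at t = 2.0000: 44.915113
  t * PV_t at t = 2.5000: 54.935314
  t * PV_t at t = 3.0000: 64.503305
  t * PV_t at t = 3.5000: 73.633909
  t * PV_t at t = 4.0000: 82.341526
  t * PV_t at t = 4.5000: 90.640133
  t * PV_t at t = 5.0000: 4120.719085
Macaulay duration D = (sum_t t * PV_t) / P = 4601.558679 / 1022.223278 = 4.501520


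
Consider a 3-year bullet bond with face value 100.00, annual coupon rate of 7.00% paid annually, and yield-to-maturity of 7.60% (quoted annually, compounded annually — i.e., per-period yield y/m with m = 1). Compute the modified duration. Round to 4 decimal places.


Answer: Modified duration = 2.6082

Derivation:
Coupon per period c = face * coupon_rate / m = 7.000000
Periods per year m = 1; per-period yield y/m = 0.076000
Number of cashflows N = 3
Cashflows (t years, CF_t, discount factor 1/(1+y/m)^(m*t), PV):
  t = 1.0000: CF_t = 7.000000, DF = 0.929368, PV = 6.505576
  t = 2.0000: CF_t = 7.000000, DF = 0.863725, PV = 6.046075
  t = 3.0000: CF_t = 107.000000, DF = 0.802718, PV = 85.890862
Price P = sum_t PV_t = 98.442513
First compute Macaulay numerator sum_t t * PV_t:
  t * PV_t at t = 1.0000: 6.505576
  t * PV_t at t = 2.0000: 12.092149
  t * PV_t at t = 3.0000: 257.672587
Macaulay duration D = 276.270313 / 98.442513 = 2.806413
Modified duration = D / (1 + y/m) = 2.806413 / (1 + 0.076000) = 2.608190


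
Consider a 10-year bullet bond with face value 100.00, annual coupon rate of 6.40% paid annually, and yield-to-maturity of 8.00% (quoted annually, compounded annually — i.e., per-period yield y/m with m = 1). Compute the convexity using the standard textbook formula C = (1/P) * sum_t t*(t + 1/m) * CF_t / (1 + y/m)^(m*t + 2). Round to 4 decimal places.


Answer: Convexity = 64.0366

Derivation:
Coupon per period c = face * coupon_rate / m = 6.400000
Periods per year m = 1; per-period yield y/m = 0.080000
Number of cashflows N = 10
Cashflows (t years, CF_t, discount factor 1/(1+y/m)^(m*t), PV):
  t = 1.0000: CF_t = 6.400000, DF = 0.925926, PV = 5.925926
  t = 2.0000: CF_t = 6.400000, DF = 0.857339, PV = 5.486968
  t = 3.0000: CF_t = 6.400000, DF = 0.793832, PV = 5.080526
  t = 4.0000: CF_t = 6.400000, DF = 0.735030, PV = 4.704191
  t = 5.0000: CF_t = 6.400000, DF = 0.680583, PV = 4.355732
  t = 6.0000: CF_t = 6.400000, DF = 0.630170, PV = 4.033086
  t = 7.0000: CF_t = 6.400000, DF = 0.583490, PV = 3.734339
  t = 8.0000: CF_t = 6.400000, DF = 0.540269, PV = 3.457721
  t = 9.0000: CF_t = 6.400000, DF = 0.500249, PV = 3.201593
  t = 10.0000: CF_t = 106.400000, DF = 0.463193, PV = 49.283787
Price P = sum_t PV_t = 89.263870
Convexity numerator sum_t t*(t + 1/m) * CF_t / (1+y/m)^(m*t + 2):
  t = 1.0000: term = 10.161053
  t = 2.0000: term = 28.225146
  t = 3.0000: term = 52.268790
  t = 4.0000: term = 80.661712
  t = 5.0000: term = 112.030156
  t = 6.0000: term = 145.224276
  t = 7.0000: term = 179.289230
  t = 8.0000: term = 213.439559
  t = 9.0000: term = 247.036527
  t = 10.0000: term = 4647.819431
Convexity = (1/P) * sum = 5716.155880 / 89.263870 = 64.036613


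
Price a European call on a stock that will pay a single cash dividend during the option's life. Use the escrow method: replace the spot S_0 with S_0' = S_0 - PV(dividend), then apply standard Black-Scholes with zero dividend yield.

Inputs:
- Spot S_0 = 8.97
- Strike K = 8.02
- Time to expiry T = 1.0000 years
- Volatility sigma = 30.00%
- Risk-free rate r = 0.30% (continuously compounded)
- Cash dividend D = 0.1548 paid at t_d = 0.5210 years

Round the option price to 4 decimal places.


Answer: Price = 1.4641

Derivation:
PV(D) = D * exp(-r * t_d) = 0.1548 * 0.99843822 = 0.15455824
S_0' = S_0 - PV(D) = 8.9700 - 0.15455824 = 8.81544176
d1 = (ln(S_0'/K) + (r + sigma^2/2)*T) / (sigma*sqrt(T)) = 0.47522169
d2 = d1 - sigma*sqrt(T) = 0.17522169
exp(-rT) = 0.99700450
N(d1) = 0.68268552; N(d2) = 0.56954728
C = S_0' * N(d1) - K * exp(-rT) * N(d2) = 8.81544176 * 0.68268552 - 8.0200 * 0.99700450 * 0.56954728 = 1.4641
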